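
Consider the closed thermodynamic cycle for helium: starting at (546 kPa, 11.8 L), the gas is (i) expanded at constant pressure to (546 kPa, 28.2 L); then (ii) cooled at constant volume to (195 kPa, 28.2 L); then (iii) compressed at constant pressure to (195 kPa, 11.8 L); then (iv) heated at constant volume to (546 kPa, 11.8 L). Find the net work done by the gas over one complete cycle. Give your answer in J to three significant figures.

Constant-volume legs do no work.
W(i) = (546)(28.2 − 11.8) = 8954 J; W(iii) = (195)(11.8 − 28.2) = -3198 J.
W_net = 8954 − 3198 = 5756 J (the clockwise enclosed area).

W_net ≈ 5760 J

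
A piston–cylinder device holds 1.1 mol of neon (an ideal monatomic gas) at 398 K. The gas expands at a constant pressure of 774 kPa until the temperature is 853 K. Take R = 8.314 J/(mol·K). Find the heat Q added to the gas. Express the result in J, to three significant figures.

Q ≈ 10400 J

Isobaric: W = nRΔT = (1.1)(8.314)(455) = 4161 J.
ΔU = nCᵥΔT with Cᵥ = 3R/2: ΔU = (1.1)(12.47)(455) = 6242 J.
Q = ΔU + W = 6242 + 4161 = 10403 J.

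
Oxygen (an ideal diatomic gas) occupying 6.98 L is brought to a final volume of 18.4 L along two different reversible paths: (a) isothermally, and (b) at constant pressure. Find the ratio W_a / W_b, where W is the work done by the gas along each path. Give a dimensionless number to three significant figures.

W_a / W_b ≈ 0.592

Path (a) isothermal: W = P₁V₁ ln(V₂/V₁) → W_a/(P₁V₁) = 0.9693.
Path (b) isobaric: W = P₁(V₂ − V₁) → W_b/(P₁V₁) = 1.636.
W_a / W_b = 0.9693 / 1.636 = 0.5924.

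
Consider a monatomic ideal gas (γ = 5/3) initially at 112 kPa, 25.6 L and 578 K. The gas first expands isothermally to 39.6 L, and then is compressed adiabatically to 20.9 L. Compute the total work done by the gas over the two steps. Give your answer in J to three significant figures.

Step 1 (isothermal): W = P₁V₁ ln(V₂/V₁) = (2867) ln(39.6/25.6) = 1251 J.
After step 1: P = 72.4 kPa, V = 39.6 L, T = 578 K.
Step 2 (adiabatic): W = (P₁V₁ − P₂V₂)/(γ−1) = (2867 − 4390)/0.667 = -2285 J.
W_total = 1251 − 2285 = -1034 J.

W_total ≈ -1030 J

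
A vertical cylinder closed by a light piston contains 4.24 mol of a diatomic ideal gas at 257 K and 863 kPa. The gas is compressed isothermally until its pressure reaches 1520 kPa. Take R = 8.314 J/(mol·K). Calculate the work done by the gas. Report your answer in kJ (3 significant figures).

W ≈ -5.13 kJ

Isothermal process: W = nRT ln(V₂/V₁) = nRT ln(P₁/P₂).
W = (4.24)(8.314)(257) × ln(863/1520)
  = 9060 × ln(0.5678) = 9060 × -0.5661
W_by_gas = -5128 J.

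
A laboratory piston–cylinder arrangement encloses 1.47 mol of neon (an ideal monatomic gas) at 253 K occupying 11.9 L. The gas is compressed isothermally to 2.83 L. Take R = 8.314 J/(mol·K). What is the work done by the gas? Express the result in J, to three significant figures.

Isothermal: W = nRT ln(V₂/V₁).
W = (1.47)(8.314)(253) × ln(2.83/11.9)
  = 3092 × -1.436
W_by_gas = -4441 J.

W ≈ -4440 J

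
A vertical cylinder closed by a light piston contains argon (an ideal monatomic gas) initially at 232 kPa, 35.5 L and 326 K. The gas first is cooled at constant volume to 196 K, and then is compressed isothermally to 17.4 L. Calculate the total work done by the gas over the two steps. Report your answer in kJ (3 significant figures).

W_total ≈ -3.53 kJ

Step 1 (isochoric): W = 0 (constant volume).
After step 1: P = 139.5 kPa (V unchanged).
Step 2 (isothermal): W = P₁V₁ ln(V₂/V₁) = (4952) ln(17.4/35.5) = -3531 J.
W_total = 0 − 3531 = -3531 J.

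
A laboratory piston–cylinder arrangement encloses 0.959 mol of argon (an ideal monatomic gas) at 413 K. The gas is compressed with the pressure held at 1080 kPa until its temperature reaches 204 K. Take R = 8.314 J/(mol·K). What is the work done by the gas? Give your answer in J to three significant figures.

W ≈ -1670 J

Isobaric: W = P ΔV = nR ΔT.
W = (0.959)(8.314)(204 − 413) = -1666 J.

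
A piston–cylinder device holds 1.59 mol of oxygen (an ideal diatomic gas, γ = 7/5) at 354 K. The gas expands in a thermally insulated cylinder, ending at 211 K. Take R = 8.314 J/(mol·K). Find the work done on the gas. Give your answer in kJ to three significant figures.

Adiabatic ⇒ Q = 0, so W_by = −ΔU = nCᵥ(T₁ − T₂).
Cᵥ = 5R/2 = 20.79 J/(mol·K).
W = (1.59)(20.79)(354 − 211) = 4726 J.
Work on gas = −W_by = -4726 J.

W ≈ -4.73 kJ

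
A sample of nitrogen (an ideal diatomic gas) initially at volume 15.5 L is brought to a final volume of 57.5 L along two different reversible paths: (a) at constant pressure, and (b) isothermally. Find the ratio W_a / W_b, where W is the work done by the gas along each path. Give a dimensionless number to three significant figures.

Path (a) isobaric: W = P₁(V₂ − V₁) → W_a/(P₁V₁) = 2.71.
Path (b) isothermal: W = P₁V₁ ln(V₂/V₁) → W_b/(P₁V₁) = 1.311.
W_a / W_b = 2.71 / 1.311 = 2.067.

W_a / W_b ≈ 2.07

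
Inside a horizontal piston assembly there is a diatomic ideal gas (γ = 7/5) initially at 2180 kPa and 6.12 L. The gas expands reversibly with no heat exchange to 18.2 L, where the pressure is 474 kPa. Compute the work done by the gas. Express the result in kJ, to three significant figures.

Adiabatic: W = (P₁V₁ − P₂V₂)/(γ − 1) with γ = 7/5.
P₁V₁ = 13342 J, P₂V₂ = 8627 J.
W = (13342 − 8627) / 0.4 = 11787 J.

W ≈ 11.8 kJ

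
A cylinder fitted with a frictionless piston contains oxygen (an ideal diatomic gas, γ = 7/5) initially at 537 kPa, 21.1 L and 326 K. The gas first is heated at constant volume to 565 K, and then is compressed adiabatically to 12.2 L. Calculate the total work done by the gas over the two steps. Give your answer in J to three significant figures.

W_total ≈ -12000 J

Step 1 (isochoric): W = 0 (constant volume).
After step 1: P = 930.7 kPa (V unchanged).
Step 2 (adiabatic): W = (P₁V₁ − P₂V₂)/(γ−1) = (19638 − 24449)/0.4 = -12028 J.
W_total = 0 − 12028 = -12028 J.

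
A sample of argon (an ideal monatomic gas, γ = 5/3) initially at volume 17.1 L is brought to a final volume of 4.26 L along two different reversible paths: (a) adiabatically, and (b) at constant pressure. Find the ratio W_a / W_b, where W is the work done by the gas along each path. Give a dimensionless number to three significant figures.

Path (a) adiabatic: W = P₁V₁(1 − (V₁/V₂)^(γ−1))/(γ−1) → W_a/(P₁V₁) = -2.289.
Path (b) isobaric: W = P₁(V₂ − V₁) → W_b/(P₁V₁) = -0.7509.
W_a / W_b = -2.289 / -0.7509 = 3.048.

W_a / W_b ≈ 3.05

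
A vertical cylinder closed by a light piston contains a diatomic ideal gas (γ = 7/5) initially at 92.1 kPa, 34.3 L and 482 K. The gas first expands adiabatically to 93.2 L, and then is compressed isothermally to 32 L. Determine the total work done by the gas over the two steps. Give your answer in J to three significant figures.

W_total ≈ 339 J

Step 1 (adiabatic): W = (P₁V₁ − P₂V₂)/(γ−1) = (3159 − 2118)/0.4 = 2603 J.
After step 1: P = 22.72 kPa, V = 93.2 L, T = 323.1 K.
Step 2 (isothermal): W = P₁V₁ ln(V₂/V₁) = (2118) ln(32/93.2) = -2264 J.
W_total = 2603 − 2264 = 338.8 J.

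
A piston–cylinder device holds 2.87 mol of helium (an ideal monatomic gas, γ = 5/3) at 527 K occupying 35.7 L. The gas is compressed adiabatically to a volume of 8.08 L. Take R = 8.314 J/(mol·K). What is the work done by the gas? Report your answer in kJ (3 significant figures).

Adiabatic: TV^(γ−1) = const with γ = 5/3.
T₂ = T₁ (V₁/V₂)^(γ−1) = 527 × (35.7/8.08)^0.667 = 527 × 2.693 = 1419 K.
W_by = nCᵥ(T₁ − T₂) = (2.87)(12.47)(527 − 1419) = -31926 J.

W ≈ -31.9 kJ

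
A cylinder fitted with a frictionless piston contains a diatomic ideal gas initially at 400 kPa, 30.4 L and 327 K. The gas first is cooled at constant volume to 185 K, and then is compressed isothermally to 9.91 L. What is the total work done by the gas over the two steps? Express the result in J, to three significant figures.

W_total ≈ -7710 J

Step 1 (isochoric): W = 0 (constant volume).
After step 1: P = 226.3 kPa (V unchanged).
Step 2 (isothermal): W = P₁V₁ ln(V₂/V₁) = (6880) ln(9.91/30.4) = -7711 J.
W_total = 0 − 7711 = -7711 J.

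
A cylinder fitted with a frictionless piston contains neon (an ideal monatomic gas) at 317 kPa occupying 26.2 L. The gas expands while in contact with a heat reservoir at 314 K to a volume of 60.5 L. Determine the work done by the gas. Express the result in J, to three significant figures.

W ≈ 6950 J

Isothermal: W = nRT ln(V₂/V₁) = P₁V₁ ln(V₂/V₁).
P₁V₁ = (317 kPa)(26.2 L) = 8305 J.
W = 8305 × ln(60.5/26.2) = 8305 × 0.8369
W_by_gas = 6951 J.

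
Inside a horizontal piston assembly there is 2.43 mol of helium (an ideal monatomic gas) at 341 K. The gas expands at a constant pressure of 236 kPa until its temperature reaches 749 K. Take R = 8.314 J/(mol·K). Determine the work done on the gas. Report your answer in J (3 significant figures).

W ≈ -8240 J

Isobaric: W = P ΔV = nR ΔT.
W = (2.43)(8.314)(749 − 341) = 8243 J.
Work on gas = −W_by = -8243 J.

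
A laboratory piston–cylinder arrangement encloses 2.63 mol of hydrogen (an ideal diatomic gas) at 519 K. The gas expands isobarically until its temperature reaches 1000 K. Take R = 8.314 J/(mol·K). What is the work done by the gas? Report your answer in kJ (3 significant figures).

Isobaric: W = P ΔV = nR ΔT.
W = (2.63)(8.314)(1000 − 519) = 10517 J.

W ≈ 10.5 kJ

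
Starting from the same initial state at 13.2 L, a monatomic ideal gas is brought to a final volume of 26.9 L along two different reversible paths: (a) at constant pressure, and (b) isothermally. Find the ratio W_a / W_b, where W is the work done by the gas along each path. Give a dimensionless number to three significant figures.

W_a / W_b ≈ 1.46

Path (a) isobaric: W = P₁(V₂ − V₁) → W_a/(P₁V₁) = 1.038.
Path (b) isothermal: W = P₁V₁ ln(V₂/V₁) → W_b/(P₁V₁) = 0.7119.
W_a / W_b = 1.038 / 0.7119 = 1.458.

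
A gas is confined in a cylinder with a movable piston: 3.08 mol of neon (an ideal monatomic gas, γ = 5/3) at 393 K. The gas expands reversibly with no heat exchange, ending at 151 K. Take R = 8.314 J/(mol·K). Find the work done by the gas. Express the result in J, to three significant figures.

W ≈ 9300 J

Adiabatic ⇒ Q = 0, so W_by = −ΔU = nCᵥ(T₁ − T₂).
Cᵥ = 3R/2 = 12.47 J/(mol·K).
W = (3.08)(12.47)(393 − 151) = 9295 J.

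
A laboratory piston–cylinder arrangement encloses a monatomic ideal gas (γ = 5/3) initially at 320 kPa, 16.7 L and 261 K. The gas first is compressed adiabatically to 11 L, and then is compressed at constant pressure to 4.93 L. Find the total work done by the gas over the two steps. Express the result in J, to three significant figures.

W_total ≈ -6470 J

Step 1 (adiabatic): W = (P₁V₁ − P₂V₂)/(γ−1) = (5344 − 7059)/0.667 = -2573 J.
After step 1: P = 641.7 kPa, V = 11 L, T = 344.8 K.
Step 2 (isobaric): W = PΔV = (641.7 kPa)(4.93 − 11 L) = -3895 J.
W_total = -2573 − 3895 = -6468 J.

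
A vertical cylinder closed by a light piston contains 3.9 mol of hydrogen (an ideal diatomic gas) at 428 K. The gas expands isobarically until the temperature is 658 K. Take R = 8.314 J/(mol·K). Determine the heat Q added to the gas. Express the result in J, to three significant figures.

Q ≈ 26100 J

Isobaric: W = nRΔT = (3.9)(8.314)(230) = 7458 J.
ΔU = nCᵥΔT with Cᵥ = 5R/2: ΔU = (3.9)(20.79)(230) = 18644 J.
Q = ΔU + W = 18644 + 7458 = 26102 J.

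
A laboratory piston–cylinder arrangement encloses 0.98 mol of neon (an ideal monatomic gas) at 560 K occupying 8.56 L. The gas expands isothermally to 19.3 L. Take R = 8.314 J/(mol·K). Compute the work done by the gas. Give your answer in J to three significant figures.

W ≈ 3710 J

Isothermal: W = nRT ln(V₂/V₁).
W = (0.98)(8.314)(560) × ln(19.3/8.56)
  = 4563 × 0.813
W_by_gas = 3710 J.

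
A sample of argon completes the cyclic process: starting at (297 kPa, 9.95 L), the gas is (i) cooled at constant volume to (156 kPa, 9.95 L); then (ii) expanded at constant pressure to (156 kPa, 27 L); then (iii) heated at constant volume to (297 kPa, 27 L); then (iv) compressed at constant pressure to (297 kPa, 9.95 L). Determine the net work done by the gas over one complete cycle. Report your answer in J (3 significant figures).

W_net ≈ -2400 J

Constant-volume legs do no work.
W(ii) = (156)(27 − 9.95) = 2660 J; W(iv) = (297)(9.95 − 27) = -5064 J.
W_net = 2660 − 5064 = -2404 J (the counter-clockwise enclosed area).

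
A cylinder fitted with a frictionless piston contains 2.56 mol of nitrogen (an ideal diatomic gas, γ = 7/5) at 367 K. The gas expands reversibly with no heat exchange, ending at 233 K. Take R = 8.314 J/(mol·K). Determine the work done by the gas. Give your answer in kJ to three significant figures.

Adiabatic ⇒ Q = 0, so W_by = −ΔU = nCᵥ(T₁ − T₂).
Cᵥ = 5R/2 = 20.79 J/(mol·K).
W = (2.56)(20.79)(367 − 233) = 7130 J.

W ≈ 7.13 kJ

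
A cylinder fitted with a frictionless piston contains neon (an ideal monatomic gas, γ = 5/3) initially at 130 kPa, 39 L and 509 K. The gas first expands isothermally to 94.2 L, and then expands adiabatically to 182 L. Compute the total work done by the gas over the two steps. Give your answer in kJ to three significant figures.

Step 1 (isothermal): W = P₁V₁ ln(V₂/V₁) = (5070) ln(94.2/39) = 4471 J.
After step 1: P = 53.82 kPa, V = 94.2 L, T = 509 K.
Step 2 (adiabatic): W = (P₁V₁ − P₂V₂)/(γ−1) = (5070 − 3268)/0.667 = 2702 J.
W_total = 4471 + 2702 = 7174 J.

W_total ≈ 7.17 kJ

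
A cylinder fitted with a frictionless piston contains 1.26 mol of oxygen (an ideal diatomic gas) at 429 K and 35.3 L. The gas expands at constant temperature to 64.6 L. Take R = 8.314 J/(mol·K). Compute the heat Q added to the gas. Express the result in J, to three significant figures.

Q ≈ 2720 J

Isothermal ⇒ ΔU = 0, so Q = W = nRT ln(V₂/V₁).
Q = (1.26)(8.314)(429) ln(64.6/35.3) = 4494 × 0.6043 = 2716 J.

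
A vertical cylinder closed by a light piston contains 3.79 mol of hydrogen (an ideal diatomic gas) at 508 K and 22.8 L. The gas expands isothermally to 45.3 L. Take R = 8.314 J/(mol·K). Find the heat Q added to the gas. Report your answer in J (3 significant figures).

Isothermal ⇒ ΔU = 0, so Q = W = nRT ln(V₂/V₁).
Q = (3.79)(8.314)(508) ln(45.3/22.8) = 16007 × 0.6865 = 10990 J.

Q ≈ 11000 J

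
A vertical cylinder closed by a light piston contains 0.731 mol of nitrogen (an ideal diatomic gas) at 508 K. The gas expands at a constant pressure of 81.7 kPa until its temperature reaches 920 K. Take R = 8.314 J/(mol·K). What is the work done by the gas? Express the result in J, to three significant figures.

W ≈ 2500 J

Isobaric: W = P ΔV = nR ΔT.
W = (0.731)(8.314)(920 − 508) = 2504 J.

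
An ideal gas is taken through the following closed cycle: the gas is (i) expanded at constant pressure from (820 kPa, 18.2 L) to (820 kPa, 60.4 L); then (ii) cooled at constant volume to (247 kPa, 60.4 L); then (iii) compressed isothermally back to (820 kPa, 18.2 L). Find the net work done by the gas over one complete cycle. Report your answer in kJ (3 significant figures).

Leg (i): W = PΔV = (820)(60.4 − 18.2) = 34604 J.
Leg (ii): W = 0.
Leg (iii): W = PᵢVᵢ ln(V_f/Vᵢ) = (14919) ln(18.2/60.4) = -17896 J.
W_net = 34604 − 17896 = 16708 J.

W_net ≈ 16.7 kJ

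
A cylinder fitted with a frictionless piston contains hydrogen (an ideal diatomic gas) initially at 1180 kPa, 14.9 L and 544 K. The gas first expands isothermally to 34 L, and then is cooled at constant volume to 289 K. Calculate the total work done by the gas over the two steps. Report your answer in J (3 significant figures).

W_total ≈ 14500 J

Step 1 (isothermal): W = P₁V₁ ln(V₂/V₁) = (17582) ln(34/14.9) = 14505 J.
Step 2 (isochoric): W = 0 (constant volume).
W_total = 14505 + 0 = 14505 J.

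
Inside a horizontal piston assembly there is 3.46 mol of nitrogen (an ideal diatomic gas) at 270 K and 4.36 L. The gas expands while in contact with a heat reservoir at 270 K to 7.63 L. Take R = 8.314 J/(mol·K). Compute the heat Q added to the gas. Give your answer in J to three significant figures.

Isothermal ⇒ ΔU = 0, so Q = W = nRT ln(V₂/V₁).
Q = (3.46)(8.314)(270) ln(7.63/4.36) = 7767 × 0.5596 = 4347 J.

Q ≈ 4350 J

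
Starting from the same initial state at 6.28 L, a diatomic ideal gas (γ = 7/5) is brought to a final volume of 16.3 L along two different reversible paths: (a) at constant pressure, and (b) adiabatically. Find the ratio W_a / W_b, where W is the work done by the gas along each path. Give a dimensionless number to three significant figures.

W_a / W_b ≈ 2.01

Path (a) isobaric: W = P₁(V₂ − V₁) → W_a/(P₁V₁) = 1.596.
Path (b) adiabatic: W = P₁V₁(1 − (V₁/V₂)^(γ−1))/(γ−1) → W_b/(P₁V₁) = 0.7929.
W_a / W_b = 1.596 / 0.7929 = 2.012.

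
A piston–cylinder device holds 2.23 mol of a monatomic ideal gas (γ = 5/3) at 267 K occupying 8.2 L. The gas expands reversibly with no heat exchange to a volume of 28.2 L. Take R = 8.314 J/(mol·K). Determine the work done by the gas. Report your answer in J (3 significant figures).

Adiabatic: TV^(γ−1) = const with γ = 5/3.
T₂ = T₁ (V₁/V₂)^(γ−1) = 267 × (8.2/28.2)^0.667 = 267 × 0.4389 = 117.2 K.
W_by = nCᵥ(T₁ − T₂) = (2.23)(12.47)(267 − 117.2) = 4166 J.

W ≈ 4170 J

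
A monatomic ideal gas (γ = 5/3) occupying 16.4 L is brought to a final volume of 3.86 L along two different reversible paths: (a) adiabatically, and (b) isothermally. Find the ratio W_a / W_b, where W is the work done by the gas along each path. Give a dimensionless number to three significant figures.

W_a / W_b ≈ 1.68

Path (a) adiabatic: W = P₁V₁(1 − (V₁/V₂)^(γ−1))/(γ−1) → W_a/(P₁V₁) = -2.435.
Path (b) isothermal: W = P₁V₁ ln(V₂/V₁) → W_b/(P₁V₁) = -1.447.
W_a / W_b = -2.435 / -1.447 = 1.683.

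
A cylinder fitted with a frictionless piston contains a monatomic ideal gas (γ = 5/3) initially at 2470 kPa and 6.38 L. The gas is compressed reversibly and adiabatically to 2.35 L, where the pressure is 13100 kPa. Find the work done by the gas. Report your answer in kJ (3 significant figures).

W ≈ -22.5 kJ

Adiabatic: W = (P₁V₁ − P₂V₂)/(γ − 1) with γ = 5/3.
P₁V₁ = 15759 J, P₂V₂ = 30785 J.
W = (15759 − 30785) / 0.6667 = -22540 J.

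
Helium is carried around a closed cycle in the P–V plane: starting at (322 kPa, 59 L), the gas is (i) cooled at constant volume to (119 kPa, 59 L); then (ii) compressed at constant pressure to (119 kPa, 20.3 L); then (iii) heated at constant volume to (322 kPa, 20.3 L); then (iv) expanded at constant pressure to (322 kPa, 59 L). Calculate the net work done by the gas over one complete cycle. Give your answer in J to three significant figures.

W_net ≈ 7860 J

Constant-volume legs do no work.
W(ii) = (119)(20.3 − 59) = -4605 J; W(iv) = (322)(59 − 20.3) = 12461 J.
W_net = -4605 + 12461 = 7856 J (the clockwise enclosed area).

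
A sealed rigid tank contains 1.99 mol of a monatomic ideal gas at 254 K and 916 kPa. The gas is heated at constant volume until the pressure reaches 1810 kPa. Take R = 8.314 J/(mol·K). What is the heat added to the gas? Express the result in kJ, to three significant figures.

Constant volume ⇒ W = 0, so Q = ΔU = nCᵥΔT with Cᵥ = 3R/2 = 12.47 J/(mol·K).
At constant V, T₂/T₁ = P₂/P₁ ⇒ ΔT = T₁(P₂/P₁ − 1) = 254·(1810/916 − 1) = 247.9 K.
ΔU = (1.99)(12.47)(247.9) = 6152 J.

Q ≈ 6.15 kJ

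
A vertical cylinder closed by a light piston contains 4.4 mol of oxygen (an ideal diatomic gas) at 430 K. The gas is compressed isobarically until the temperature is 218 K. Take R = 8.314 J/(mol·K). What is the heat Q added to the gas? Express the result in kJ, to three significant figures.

Isobaric: W = nRΔT = (4.4)(8.314)(-212) = -7755 J.
ΔU = nCᵥΔT with Cᵥ = 5R/2: ΔU = (4.4)(20.79)(-212) = -19388 J.
Q = ΔU + W = -19388 − 7755 = -27144 J.

Q ≈ -27.1 kJ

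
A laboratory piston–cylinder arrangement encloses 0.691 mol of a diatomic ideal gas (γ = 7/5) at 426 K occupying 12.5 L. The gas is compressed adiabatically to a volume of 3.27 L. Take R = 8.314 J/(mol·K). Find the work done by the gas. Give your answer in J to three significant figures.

W ≈ -4340 J

Adiabatic: TV^(γ−1) = const with γ = 7/5.
T₂ = T₁ (V₁/V₂)^(γ−1) = 426 × (12.5/3.27)^0.4 = 426 × 1.71 = 728.4 K.
W_by = nCᵥ(T₁ − T₂) = (0.691)(20.79)(426 − 728.4) = -4343 J.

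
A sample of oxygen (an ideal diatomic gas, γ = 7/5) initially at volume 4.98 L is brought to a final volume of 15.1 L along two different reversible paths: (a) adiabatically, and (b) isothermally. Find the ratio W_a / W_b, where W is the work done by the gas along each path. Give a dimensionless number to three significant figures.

W_a / W_b ≈ 0.808

Path (a) adiabatic: W = P₁V₁(1 − (V₁/V₂)^(γ−1))/(γ−1) → W_a/(P₁V₁) = 0.8959.
Path (b) isothermal: W = P₁V₁ ln(V₂/V₁) → W_b/(P₁V₁) = 1.109.
W_a / W_b = 0.8959 / 1.109 = 0.8076.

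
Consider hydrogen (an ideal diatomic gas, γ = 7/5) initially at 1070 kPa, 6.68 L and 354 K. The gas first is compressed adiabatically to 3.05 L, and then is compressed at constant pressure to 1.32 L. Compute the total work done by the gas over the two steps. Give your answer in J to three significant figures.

W_total ≈ -12100 J

Step 1 (adiabatic): W = (P₁V₁ − P₂V₂)/(γ−1) = (7148 − 9780)/0.4 = -6582 J.
After step 1: P = 3207 kPa, V = 3.05 L, T = 484.4 K.
Step 2 (isobaric): W = PΔV = (3207 kPa)(1.32 − 3.05 L) = -5547 J.
W_total = -6582 − 5547 = -12129 J.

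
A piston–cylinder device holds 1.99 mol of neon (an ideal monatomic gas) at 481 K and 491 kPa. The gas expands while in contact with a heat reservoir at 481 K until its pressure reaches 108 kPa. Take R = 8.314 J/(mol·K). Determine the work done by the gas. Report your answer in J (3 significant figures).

W ≈ 12100 J

Isothermal process: W = nRT ln(V₂/V₁) = nRT ln(P₁/P₂).
W = (1.99)(8.314)(481) × ln(491/108)
  = 7958 × ln(4.546) = 7958 × 1.514
W_by_gas = 12051 J.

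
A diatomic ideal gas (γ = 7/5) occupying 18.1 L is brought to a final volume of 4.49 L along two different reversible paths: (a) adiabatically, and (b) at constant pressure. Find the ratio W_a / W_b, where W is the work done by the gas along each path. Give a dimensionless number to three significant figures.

W_a / W_b ≈ 2.48

Path (a) adiabatic: W = P₁V₁(1 − (V₁/V₂)^(γ−1))/(γ−1) → W_a/(P₁V₁) = -1.866.
Path (b) isobaric: W = P₁(V₂ − V₁) → W_b/(P₁V₁) = -0.7519.
W_a / W_b = -1.866 / -0.7519 = 2.482.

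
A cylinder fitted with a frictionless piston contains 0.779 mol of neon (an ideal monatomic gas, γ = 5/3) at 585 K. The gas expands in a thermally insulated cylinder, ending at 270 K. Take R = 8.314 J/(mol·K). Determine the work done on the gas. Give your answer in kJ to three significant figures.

W ≈ -3.06 kJ

Adiabatic ⇒ Q = 0, so W_by = −ΔU = nCᵥ(T₁ − T₂).
Cᵥ = 3R/2 = 12.47 J/(mol·K).
W = (0.779)(12.47)(585 − 270) = 3060 J.
Work on gas = −W_by = -3060 J.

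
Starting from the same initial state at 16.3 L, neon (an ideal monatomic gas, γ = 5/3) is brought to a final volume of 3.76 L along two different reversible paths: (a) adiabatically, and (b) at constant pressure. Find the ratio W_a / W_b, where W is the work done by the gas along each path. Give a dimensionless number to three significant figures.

W_a / W_b ≈ 3.23

Path (a) adiabatic: W = P₁V₁(1 − (V₁/V₂)^(γ−1))/(γ−1) → W_a/(P₁V₁) = -2.488.
Path (b) isobaric: W = P₁(V₂ − V₁) → W_b/(P₁V₁) = -0.7693.
W_a / W_b = -2.488 / -0.7693 = 3.234.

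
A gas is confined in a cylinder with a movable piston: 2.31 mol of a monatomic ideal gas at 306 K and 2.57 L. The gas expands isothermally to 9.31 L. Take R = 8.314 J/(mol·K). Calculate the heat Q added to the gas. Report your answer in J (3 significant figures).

Isothermal ⇒ ΔU = 0, so Q = W = nRT ln(V₂/V₁).
Q = (2.31)(8.314)(306) ln(9.31/2.57) = 5877 × 1.287 = 7565 J.

Q ≈ 7560 J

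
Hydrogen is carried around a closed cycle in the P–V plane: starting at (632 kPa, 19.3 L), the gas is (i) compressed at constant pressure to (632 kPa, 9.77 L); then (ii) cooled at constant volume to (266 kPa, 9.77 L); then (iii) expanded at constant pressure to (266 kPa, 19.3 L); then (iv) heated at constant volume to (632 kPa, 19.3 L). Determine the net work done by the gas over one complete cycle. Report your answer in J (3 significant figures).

Constant-volume legs do no work.
W(i) = (632)(9.77 − 19.3) = -6023 J; W(iii) = (266)(19.3 − 9.77) = 2535 J.
W_net = -6023 + 2535 = -3488 J (the counter-clockwise enclosed area).

W_net ≈ -3490 J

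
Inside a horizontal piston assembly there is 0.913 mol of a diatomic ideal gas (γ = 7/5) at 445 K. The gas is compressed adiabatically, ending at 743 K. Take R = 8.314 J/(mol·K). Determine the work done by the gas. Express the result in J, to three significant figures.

Adiabatic ⇒ Q = 0, so W_by = −ΔU = nCᵥ(T₁ − T₂).
Cᵥ = 5R/2 = 20.79 J/(mol·K).
W = (0.913)(20.79)(445 − 743) = -5655 J.

W ≈ -5660 J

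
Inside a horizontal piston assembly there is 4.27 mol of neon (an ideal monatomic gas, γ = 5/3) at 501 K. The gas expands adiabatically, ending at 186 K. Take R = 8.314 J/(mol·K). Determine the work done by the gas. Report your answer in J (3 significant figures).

Adiabatic ⇒ Q = 0, so W_by = −ΔU = nCᵥ(T₁ − T₂).
Cᵥ = 3R/2 = 12.47 J/(mol·K).
W = (4.27)(12.47)(501 − 186) = 16774 J.

W ≈ 16800 J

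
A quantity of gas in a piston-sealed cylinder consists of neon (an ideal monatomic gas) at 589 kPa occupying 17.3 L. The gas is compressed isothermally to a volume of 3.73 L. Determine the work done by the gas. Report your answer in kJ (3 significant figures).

W ≈ -15.6 kJ

Isothermal: W = nRT ln(V₂/V₁) = P₁V₁ ln(V₂/V₁).
P₁V₁ = (589 kPa)(17.3 L) = 10190 J.
W = 10190 × ln(3.73/17.3) = 10190 × -1.534
W_by_gas = -15634 J.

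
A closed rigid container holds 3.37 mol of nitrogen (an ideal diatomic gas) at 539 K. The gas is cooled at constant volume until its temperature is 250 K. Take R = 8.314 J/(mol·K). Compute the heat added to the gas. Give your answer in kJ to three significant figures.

Q ≈ -20.2 kJ

Constant volume ⇒ W = 0, so Q = ΔU = nCᵥΔT with Cᵥ = 5R/2 = 20.79 J/(mol·K).
ΔU = (3.37)(20.79)(250 − 539) = -20243 J.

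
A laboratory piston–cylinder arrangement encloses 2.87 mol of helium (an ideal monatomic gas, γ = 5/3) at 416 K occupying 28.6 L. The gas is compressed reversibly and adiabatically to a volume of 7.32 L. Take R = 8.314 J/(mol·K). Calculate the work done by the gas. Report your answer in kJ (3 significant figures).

Adiabatic: TV^(γ−1) = const with γ = 5/3.
T₂ = T₁ (V₁/V₂)^(γ−1) = 416 × (28.6/7.32)^0.667 = 416 × 2.481 = 1032 K.
W_by = nCᵥ(T₁ − T₂) = (2.87)(12.47)(416 − 1032) = -22046 J.

W ≈ -22.0 kJ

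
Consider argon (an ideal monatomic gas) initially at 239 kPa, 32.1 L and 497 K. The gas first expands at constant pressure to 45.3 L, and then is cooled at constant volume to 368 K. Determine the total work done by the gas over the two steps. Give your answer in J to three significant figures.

Step 1 (isobaric): W = PΔV = (239 kPa)(45.3 − 32.1 L) = 3155 J.
Step 2 (isochoric): W = 0 (constant volume).
W_total = 3155 + 0 = 3155 J.

W_total ≈ 3150 J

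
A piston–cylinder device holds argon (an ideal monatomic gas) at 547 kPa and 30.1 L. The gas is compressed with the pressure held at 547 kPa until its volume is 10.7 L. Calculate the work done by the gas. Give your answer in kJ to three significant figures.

W ≈ -10.6 kJ

Isobaric: W = P ΔV.
W = (547 kPa)(10.7 − 30.1 L) = (547)(-19.4) = -10612 J.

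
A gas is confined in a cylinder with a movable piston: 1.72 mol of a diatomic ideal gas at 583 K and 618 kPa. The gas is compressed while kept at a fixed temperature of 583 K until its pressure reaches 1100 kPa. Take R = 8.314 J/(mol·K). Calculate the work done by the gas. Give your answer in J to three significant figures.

Isothermal process: W = nRT ln(V₂/V₁) = nRT ln(P₁/P₂).
W = (1.72)(8.314)(583) × ln(618/1100)
  = 8337 × ln(0.5618) = 8337 × -0.5766
W_by_gas = -4807 J.

W ≈ -4810 J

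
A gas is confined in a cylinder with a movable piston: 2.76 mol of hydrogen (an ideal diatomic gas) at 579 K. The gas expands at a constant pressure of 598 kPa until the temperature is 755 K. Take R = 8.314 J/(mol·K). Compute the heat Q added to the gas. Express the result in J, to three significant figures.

Q ≈ 14100 J

Isobaric: W = nRΔT = (2.76)(8.314)(176) = 4039 J.
ΔU = nCᵥΔT with Cᵥ = 5R/2: ΔU = (2.76)(20.79)(176) = 10097 J.
Q = ΔU + W = 10097 + 4039 = 14135 J.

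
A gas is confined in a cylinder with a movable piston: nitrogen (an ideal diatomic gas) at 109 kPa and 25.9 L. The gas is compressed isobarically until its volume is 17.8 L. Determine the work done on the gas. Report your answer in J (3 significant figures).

W ≈ 883 J

Isobaric: W = P ΔV.
W = (109 kPa)(17.8 − 25.9 L) = (109)(-8.1) = -882.9 J.
Work on gas = −W_by = 882.9 J.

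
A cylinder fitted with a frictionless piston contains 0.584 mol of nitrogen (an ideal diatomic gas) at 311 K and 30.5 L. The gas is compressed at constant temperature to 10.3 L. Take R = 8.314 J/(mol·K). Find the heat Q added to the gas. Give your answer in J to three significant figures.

Q ≈ -1640 J

Isothermal ⇒ ΔU = 0, so Q = W = nRT ln(V₂/V₁).
Q = (0.584)(8.314)(311) ln(10.3/30.5) = 1510 × -1.086 = -1639 J.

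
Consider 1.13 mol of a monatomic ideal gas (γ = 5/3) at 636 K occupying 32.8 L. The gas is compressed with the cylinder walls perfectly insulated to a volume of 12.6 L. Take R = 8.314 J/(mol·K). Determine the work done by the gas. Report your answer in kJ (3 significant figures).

Adiabatic: TV^(γ−1) = const with γ = 5/3.
T₂ = T₁ (V₁/V₂)^(γ−1) = 636 × (32.8/12.6)^0.667 = 636 × 1.892 = 1204 K.
W_by = nCᵥ(T₁ − T₂) = (1.13)(12.47)(636 − 1204) = -7998 J.

W ≈ -8.00 kJ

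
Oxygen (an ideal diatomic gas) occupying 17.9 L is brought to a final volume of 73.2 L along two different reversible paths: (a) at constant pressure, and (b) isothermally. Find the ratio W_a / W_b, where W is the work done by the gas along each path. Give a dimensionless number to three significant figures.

Path (a) isobaric: W = P₁(V₂ − V₁) → W_a/(P₁V₁) = 3.089.
Path (b) isothermal: W = P₁V₁ ln(V₂/V₁) → W_b/(P₁V₁) = 1.408.
W_a / W_b = 3.089 / 1.408 = 2.194.

W_a / W_b ≈ 2.19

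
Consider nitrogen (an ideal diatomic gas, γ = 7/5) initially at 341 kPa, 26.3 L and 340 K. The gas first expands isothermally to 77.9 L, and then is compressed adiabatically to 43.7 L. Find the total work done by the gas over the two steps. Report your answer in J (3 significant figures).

Step 1 (isothermal): W = P₁V₁ ln(V₂/V₁) = (8968) ln(77.9/26.3) = 9738 J.
After step 1: P = 115.1 kPa, V = 77.9 L, T = 340 K.
Step 2 (adiabatic): W = (P₁V₁ − P₂V₂)/(γ−1) = (8968 − 11301)/0.4 = -5833 J.
W_total = 9738 − 5833 = 3906 J.

W_total ≈ 3910 J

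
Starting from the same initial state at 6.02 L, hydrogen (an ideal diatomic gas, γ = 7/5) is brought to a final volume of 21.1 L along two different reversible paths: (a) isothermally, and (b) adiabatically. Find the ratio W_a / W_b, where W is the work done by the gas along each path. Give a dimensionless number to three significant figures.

W_a / W_b ≈ 1.27

Path (a) isothermal: W = P₁V₁ ln(V₂/V₁) → W_a/(P₁V₁) = 1.254.
Path (b) adiabatic: W = P₁V₁(1 − (V₁/V₂)^(γ−1))/(γ−1) → W_b/(P₁V₁) = 0.9862.
W_a / W_b = 1.254 / 0.9862 = 1.272.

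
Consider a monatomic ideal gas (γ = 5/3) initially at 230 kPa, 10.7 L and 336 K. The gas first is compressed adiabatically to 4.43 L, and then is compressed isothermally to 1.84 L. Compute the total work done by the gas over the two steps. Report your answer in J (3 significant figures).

Step 1 (adiabatic): W = (P₁V₁ − P₂V₂)/(γ−1) = (2461 − 4430)/0.667 = -2954 J.
After step 1: P = 1000 kPa, V = 4.43 L, T = 604.9 K.
Step 2 (isothermal): W = P₁V₁ ln(V₂/V₁) = (4430) ln(1.84/4.43) = -3893 J.
W_total = -2954 − 3893 = -6847 J.

W_total ≈ -6850 J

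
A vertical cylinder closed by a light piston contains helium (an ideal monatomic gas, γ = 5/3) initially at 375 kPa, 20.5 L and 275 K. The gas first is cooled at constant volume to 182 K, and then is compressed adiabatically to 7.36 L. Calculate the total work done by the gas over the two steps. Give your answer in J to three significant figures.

Step 1 (isochoric): W = 0 (constant volume).
After step 1: P = 248.2 kPa (V unchanged).
Step 2 (adiabatic): W = (P₁V₁ − P₂V₂)/(γ−1) = (5088 − 10072)/0.667 = -7476 J.
W_total = 0 − 7476 = -7476 J.

W_total ≈ -7480 J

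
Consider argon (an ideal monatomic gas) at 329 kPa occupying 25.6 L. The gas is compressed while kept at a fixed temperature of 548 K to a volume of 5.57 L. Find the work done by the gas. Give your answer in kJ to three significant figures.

Isothermal: W = nRT ln(V₂/V₁) = P₁V₁ ln(V₂/V₁).
P₁V₁ = (329 kPa)(25.6 L) = 8422 J.
W = 8422 × ln(5.57/25.6) = 8422 × -1.525
W_by_gas = -12846 J.

W ≈ -12.8 kJ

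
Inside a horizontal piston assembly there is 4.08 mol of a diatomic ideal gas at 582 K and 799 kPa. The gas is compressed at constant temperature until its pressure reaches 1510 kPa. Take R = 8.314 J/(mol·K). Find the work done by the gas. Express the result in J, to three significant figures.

W ≈ -12600 J

Isothermal process: W = nRT ln(V₂/V₁) = nRT ln(P₁/P₂).
W = (4.08)(8.314)(582) × ln(799/1510)
  = 19742 × ln(0.5291) = 19742 × -0.6365
W_by_gas = -12566 J.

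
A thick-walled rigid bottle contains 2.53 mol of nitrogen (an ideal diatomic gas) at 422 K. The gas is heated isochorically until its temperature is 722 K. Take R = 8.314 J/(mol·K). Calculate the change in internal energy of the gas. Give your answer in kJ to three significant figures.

ΔU ≈ 15.8 kJ

Constant volume ⇒ W = 0, so Q = ΔU = nCᵥΔT with Cᵥ = 5R/2 = 20.79 J/(mol·K).
ΔU = (2.53)(20.79)(722 − 422) = 15776 J.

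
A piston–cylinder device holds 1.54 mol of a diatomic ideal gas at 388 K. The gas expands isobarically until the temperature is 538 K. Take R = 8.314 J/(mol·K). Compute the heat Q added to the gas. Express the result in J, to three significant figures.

Isobaric: W = nRΔT = (1.54)(8.314)(150) = 1921 J.
ΔU = nCᵥΔT with Cᵥ = 5R/2: ΔU = (1.54)(20.79)(150) = 4801 J.
Q = ΔU + W = 4801 + 1921 = 6722 J.

Q ≈ 6720 J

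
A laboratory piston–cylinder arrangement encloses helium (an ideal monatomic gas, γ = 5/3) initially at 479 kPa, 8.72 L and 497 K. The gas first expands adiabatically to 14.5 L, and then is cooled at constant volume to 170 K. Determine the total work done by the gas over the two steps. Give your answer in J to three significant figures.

W_total ≈ 1800 J

Step 1 (adiabatic): W = (P₁V₁ − P₂V₂)/(γ−1) = (4177 − 2976)/0.667 = 1801 J.
Step 2 (isochoric): W = 0 (constant volume).
W_total = 1801 + 0 = 1801 J.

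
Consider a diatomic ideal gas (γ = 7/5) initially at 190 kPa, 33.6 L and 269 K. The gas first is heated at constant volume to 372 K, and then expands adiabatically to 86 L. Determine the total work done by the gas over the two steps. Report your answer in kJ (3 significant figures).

W_total ≈ 6.92 kJ

Step 1 (isochoric): W = 0 (constant volume).
After step 1: P = 262.8 kPa (V unchanged).
Step 2 (adiabatic): W = (P₁V₁ − P₂V₂)/(γ−1) = (8828 − 6062)/0.4 = 6916 J.
W_total = 0 + 6916 = 6916 J.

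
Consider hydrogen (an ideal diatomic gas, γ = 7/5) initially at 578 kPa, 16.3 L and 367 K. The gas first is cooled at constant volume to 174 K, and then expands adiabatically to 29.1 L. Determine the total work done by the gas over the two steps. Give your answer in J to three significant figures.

Step 1 (isochoric): W = 0 (constant volume).
After step 1: P = 274 kPa (V unchanged).
Step 2 (adiabatic): W = (P₁V₁ − P₂V₂)/(γ−1) = (4467 − 3543)/0.4 = 2311 J.
W_total = 0 + 2311 = 2311 J.

W_total ≈ 2310 J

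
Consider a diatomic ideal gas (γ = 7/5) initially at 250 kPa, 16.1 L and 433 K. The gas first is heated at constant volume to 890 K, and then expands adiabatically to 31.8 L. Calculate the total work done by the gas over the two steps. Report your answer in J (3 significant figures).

Step 1 (isochoric): W = 0 (constant volume).
After step 1: P = 513.9 kPa (V unchanged).
Step 2 (adiabatic): W = (P₁V₁ − P₂V₂)/(γ−1) = (8273 − 6301)/0.4 = 4930 J.
W_total = 0 + 4930 = 4930 J.

W_total ≈ 4930 J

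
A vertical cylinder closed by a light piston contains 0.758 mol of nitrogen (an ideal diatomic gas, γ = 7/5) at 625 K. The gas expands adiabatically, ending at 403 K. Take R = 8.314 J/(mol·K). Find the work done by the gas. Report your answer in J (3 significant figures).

W ≈ 3500 J

Adiabatic ⇒ Q = 0, so W_by = −ΔU = nCᵥ(T₁ − T₂).
Cᵥ = 5R/2 = 20.79 J/(mol·K).
W = (0.758)(20.79)(625 − 403) = 3498 J.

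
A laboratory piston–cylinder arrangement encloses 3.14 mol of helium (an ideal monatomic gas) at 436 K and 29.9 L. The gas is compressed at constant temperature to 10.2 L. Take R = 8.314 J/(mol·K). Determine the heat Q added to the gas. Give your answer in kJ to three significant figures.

Q ≈ -12.2 kJ

Isothermal ⇒ ΔU = 0, so Q = W = nRT ln(V₂/V₁).
Q = (3.14)(8.314)(436) ln(10.2/29.9) = 11382 × -1.075 = -12241 J.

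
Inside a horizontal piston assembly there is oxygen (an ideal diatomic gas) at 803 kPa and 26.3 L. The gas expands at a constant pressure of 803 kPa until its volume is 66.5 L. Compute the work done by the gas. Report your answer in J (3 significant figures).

W ≈ 32300 J

Isobaric: W = P ΔV.
W = (803 kPa)(66.5 − 26.3 L) = (803)(40.2) = 32281 J.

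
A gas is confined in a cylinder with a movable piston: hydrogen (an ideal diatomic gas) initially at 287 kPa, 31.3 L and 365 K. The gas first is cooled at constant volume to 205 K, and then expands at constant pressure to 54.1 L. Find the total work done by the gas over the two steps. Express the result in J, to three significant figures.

Step 1 (isochoric): W = 0 (constant volume).
After step 1: P = 161.2 kPa (V unchanged).
Step 2 (isobaric): W = PΔV = (161.2 kPa)(54.1 − 31.3 L) = 3675 J.
W_total = 0 + 3675 = 3675 J.

W_total ≈ 3680 J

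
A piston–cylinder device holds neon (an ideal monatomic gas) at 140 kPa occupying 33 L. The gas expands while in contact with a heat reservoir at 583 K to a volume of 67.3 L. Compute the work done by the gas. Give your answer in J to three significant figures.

Isothermal: W = nRT ln(V₂/V₁) = P₁V₁ ln(V₂/V₁).
P₁V₁ = (140 kPa)(33 L) = 4620 J.
W = 4620 × ln(67.3/33) = 4620 × 0.7127
W_by_gas = 3292 J.

W ≈ 3290 J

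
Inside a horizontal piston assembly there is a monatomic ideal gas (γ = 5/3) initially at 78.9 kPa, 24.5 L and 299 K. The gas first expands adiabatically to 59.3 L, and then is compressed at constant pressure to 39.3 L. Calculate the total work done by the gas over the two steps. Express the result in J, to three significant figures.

Step 1 (adiabatic): W = (P₁V₁ − P₂V₂)/(γ−1) = (1933 − 1072)/0.667 = 1291 J.
After step 1: P = 18.08 kPa, V = 59.3 L, T = 165.9 K.
Step 2 (isobaric): W = PΔV = (18.08 kPa)(39.3 − 59.3 L) = -361.7 J.
W_total = 1291 − 361.7 = 929.5 J.

W_total ≈ 929 J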